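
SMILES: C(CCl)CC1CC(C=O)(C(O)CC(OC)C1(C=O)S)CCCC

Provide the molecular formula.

C17H29ClO4S

Heavy atoms from the SMILES: 17 C, 1 Cl, 4 O, 1 S.
Implicit hydrogens by atom environment:
  8 × C: 2 H each → 16
  5 × C: 1 H each → 5
  3 × O: no H
  2 × C: 3 H each → 6
  2 × C: no H
  1 × Cl: no H
  1 × O: 1 H
  1 × S: 1 H
  Total hydrogens = 29.
Molecular formula: C17H29ClO4S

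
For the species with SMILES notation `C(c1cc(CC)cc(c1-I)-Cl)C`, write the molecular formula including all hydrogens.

Heavy atoms from the SMILES: 10 C, 1 Cl, 1 I.
Implicit hydrogens by atom environment:
  4 × C (aromatic): no H
  2 × C: 3 H each → 6
  2 × C: 2 H each → 4
  2 × C (aromatic): 1 H each → 2
  1 × Cl: no H
  1 × I: no H
  Total hydrogens = 12.
Molecular formula: C10H12ClI

C10H12ClI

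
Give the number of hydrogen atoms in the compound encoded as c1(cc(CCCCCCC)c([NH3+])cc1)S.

Hydrogens are implicit in SMILES; fill each atom to its normal valence:
  6 × C: 2 H each → 12
  3 × C (aromatic): 1 H each → 3
  3 × C (aromatic): no H
  1 × C: 3 H
  1 × N (charge +1): 3 H
  1 × S: 1 H
  Total hydrogens = 22.

22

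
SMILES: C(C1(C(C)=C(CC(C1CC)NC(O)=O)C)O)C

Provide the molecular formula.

Heavy atoms from the SMILES: 13 C, 1 N, 3 O.
Implicit hydrogens by atom environment:
  4 × C: 3 H each → 12
  4 × C: no H
  3 × C: 2 H each → 6
  2 × C: 1 H each → 2
  2 × O: 1 H each → 2
  1 × N: 1 H
  1 × O: no H
  Total hydrogens = 23.
Molecular formula: C13H23NO3

C13H23NO3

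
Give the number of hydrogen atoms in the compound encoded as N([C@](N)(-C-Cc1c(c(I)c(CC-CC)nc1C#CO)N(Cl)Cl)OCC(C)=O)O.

23

Hydrogens are implicit in SMILES; fill each atom to its normal valence:
  6 × C: 2 H each → 12
  5 × C (aromatic): no H
  4 × C: no H
  2 × C: 3 H each → 6
  2 × Cl: no H
  2 × O: 1 H each → 2
  2 × O: no H
  1 × I: no H
  1 × N: 2 H
  1 × N: 1 H
  1 × N (aromatic): no H
  1 × N: no H
  Total hydrogens = 23.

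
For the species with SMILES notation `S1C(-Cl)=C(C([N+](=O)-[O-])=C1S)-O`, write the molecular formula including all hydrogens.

C4H2ClNO3S2

Heavy atoms from the SMILES: 4 C, 1 Cl, 1 N, 3 O, 2 S.
Implicit hydrogens by atom environment:
  4 × C (aromatic): no H
  1 × Cl: no H
  1 × N (charge +1): no H
  1 × O: 1 H
  1 × O: no H
  1 × O (charge -1): no H
  1 × S: 1 H
  1 × S (aromatic): no H
  Total hydrogens = 2.
Molecular formula: C4H2ClNO3S2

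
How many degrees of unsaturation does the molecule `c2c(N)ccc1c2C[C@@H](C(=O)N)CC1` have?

6

Molecular formula from the SMILES: C11H14N2O.
DoU = (2C + 2 + N − H − X)/2 = (2·11 + 2 + 2 − 14 − 0)/2 = 12/2 = 6.
(Structurally: 2 ring(s) + 4 π bond(s) = 6.)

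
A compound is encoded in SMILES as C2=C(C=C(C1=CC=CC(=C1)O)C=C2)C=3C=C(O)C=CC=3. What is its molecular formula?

Heavy atoms from the SMILES: 18 C, 2 O.
Implicit hydrogens by atom environment:
  12 × C (aromatic): 1 H each → 12
  6 × C (aromatic): no H
  2 × O: 1 H each → 2
  Total hydrogens = 14.
Molecular formula: C18H14O2

C18H14O2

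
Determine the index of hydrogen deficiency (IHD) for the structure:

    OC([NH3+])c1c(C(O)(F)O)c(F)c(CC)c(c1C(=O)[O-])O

5

Molecular formula from the SMILES: C11H13F2NO6.
DoU = (2C + 2 + N − H − X)/2 = (2·11 + 2 + 1 − 13 − 2)/2 = 10/2 = 5.
(Structurally: 1 ring(s) + 4 π bond(s) = 5.)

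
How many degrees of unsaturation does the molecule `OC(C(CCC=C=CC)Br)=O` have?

3

Molecular formula from the SMILES: C8H11BrO2.
DoU = (2C + 2 + N − H − X)/2 = (2·8 + 2 + 0 − 11 − 1)/2 = 6/2 = 3.
(Structurally: 0 ring(s) + 3 π bond(s) = 3.)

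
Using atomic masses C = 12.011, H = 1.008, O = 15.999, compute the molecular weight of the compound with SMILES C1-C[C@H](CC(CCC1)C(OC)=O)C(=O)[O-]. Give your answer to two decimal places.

213.25

Molecular formula: C11H17O4-.
M = 11×12.011 + 17×1.008 + 4×15.999 = 213.25 g/mol.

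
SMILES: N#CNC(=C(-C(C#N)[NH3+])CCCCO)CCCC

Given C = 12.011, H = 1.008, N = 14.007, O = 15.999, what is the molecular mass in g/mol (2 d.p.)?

251.35

Molecular formula: C13H23N4O+.
M = 13×12.011 + 23×1.008 + 4×14.007 + 1×15.999 = 251.35 g/mol.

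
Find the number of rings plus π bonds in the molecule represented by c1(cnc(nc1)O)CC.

4

Molecular formula from the SMILES: C6H8N2O.
DoU = (2C + 2 + N − H − X)/2 = (2·6 + 2 + 2 − 8 − 0)/2 = 8/2 = 4.
(Structurally: 1 ring(s) + 3 π bond(s) = 4.)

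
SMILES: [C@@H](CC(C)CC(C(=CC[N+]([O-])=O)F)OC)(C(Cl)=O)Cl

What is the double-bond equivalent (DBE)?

Molecular formula from the SMILES: C11H16Cl2FNO4.
DoU = (2C + 2 + N − H − X)/2 = (2·11 + 2 + 1 − 16 − 3)/2 = 6/2 = 3.
(Structurally: 0 ring(s) + 3 π bond(s) = 3.)

3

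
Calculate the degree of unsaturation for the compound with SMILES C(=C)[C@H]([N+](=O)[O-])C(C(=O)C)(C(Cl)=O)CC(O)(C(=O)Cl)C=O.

Molecular formula from the SMILES: C11H11Cl2NO7.
DoU = (2C + 2 + N − H − X)/2 = (2·11 + 2 + 1 − 11 − 2)/2 = 12/2 = 6.
(Structurally: 0 ring(s) + 6 π bond(s) = 6.)

6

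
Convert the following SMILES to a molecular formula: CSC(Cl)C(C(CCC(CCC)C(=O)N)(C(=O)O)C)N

Heavy atoms from the SMILES: 13 C, 1 Cl, 2 N, 3 O, 1 S.
Implicit hydrogens by atom environment:
  4 × C: 2 H each → 8
  3 × C: 3 H each → 9
  3 × C: 1 H each → 3
  3 × C: no H
  2 × N: 2 H each → 4
  2 × O: no H
  1 × Cl: no H
  1 × O: 1 H
  1 × S: no H
  Total hydrogens = 25.
Molecular formula: C13H25ClN2O3S

C13H25ClN2O3S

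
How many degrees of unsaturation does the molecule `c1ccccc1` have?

Molecular formula from the SMILES: C6H6.
DoU = (2C + 2 + N − H − X)/2 = (2·6 + 2 + 0 − 6 − 0)/2 = 8/2 = 4.
(Structurally: 1 ring(s) + 3 π bond(s) = 4.)

4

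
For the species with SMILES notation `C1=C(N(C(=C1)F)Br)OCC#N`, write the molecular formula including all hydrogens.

C6H4BrFN2O

Heavy atoms from the SMILES: 1 Br, 6 C, 1 F, 2 N, 1 O.
Implicit hydrogens by atom environment:
  2 × C (aromatic): 1 H each → 2
  2 × C (aromatic): no H
  1 × Br: no H
  1 × C: 2 H
  1 × C: no H
  1 × F: no H
  1 × N (aromatic): no H
  1 × N: no H
  1 × O: no H
  Total hydrogens = 4.
Molecular formula: C6H4BrFN2O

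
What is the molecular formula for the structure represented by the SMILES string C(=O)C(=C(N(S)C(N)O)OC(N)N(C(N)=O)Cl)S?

C6H12ClN5O4S2

Heavy atoms from the SMILES: 6 C, 1 Cl, 5 N, 4 O, 2 S.
Implicit hydrogens by atom environment:
  3 × C: 1 H each → 3
  3 × C: no H
  3 × N: 2 H each → 6
  3 × O: no H
  2 × N: no H
  2 × S: 1 H each → 2
  1 × Cl: no H
  1 × O: 1 H
  Total hydrogens = 12.
Molecular formula: C6H12ClN5O4S2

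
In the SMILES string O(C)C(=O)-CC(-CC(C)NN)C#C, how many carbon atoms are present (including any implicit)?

The symbol for carbon appears 9 times in the SMILES.

9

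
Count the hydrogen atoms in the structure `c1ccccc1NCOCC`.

Hydrogens are implicit in SMILES; fill each atom to its normal valence:
  5 × C (aromatic): 1 H each → 5
  2 × C: 2 H each → 4
  1 × C: 3 H
  1 × C (aromatic): no H
  1 × N: 1 H
  1 × O: no H
  Total hydrogens = 13.

13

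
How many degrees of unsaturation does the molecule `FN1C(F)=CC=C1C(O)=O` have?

4

Molecular formula from the SMILES: C5H3F2NO2.
DoU = (2C + 2 + N − H − X)/2 = (2·5 + 2 + 1 − 3 − 2)/2 = 8/2 = 4.
(Structurally: 1 ring(s) + 3 π bond(s) = 4.)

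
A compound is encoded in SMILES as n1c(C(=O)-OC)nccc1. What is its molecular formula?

C6H6N2O2

Heavy atoms from the SMILES: 6 C, 2 N, 2 O.
Implicit hydrogens by atom environment:
  3 × C (aromatic): 1 H each → 3
  2 × N (aromatic): no H
  2 × O: no H
  1 × C: 3 H
  1 × C (aromatic): no H
  1 × C: no H
  Total hydrogens = 6.
Molecular formula: C6H6N2O2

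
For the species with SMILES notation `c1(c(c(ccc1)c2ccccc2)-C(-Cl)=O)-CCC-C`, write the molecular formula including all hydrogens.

C17H17ClO

Heavy atoms from the SMILES: 17 C, 1 Cl, 1 O.
Implicit hydrogens by atom environment:
  8 × C (aromatic): 1 H each → 8
  4 × C (aromatic): no H
  3 × C: 2 H each → 6
  1 × C: 3 H
  1 × C: no H
  1 × Cl: no H
  1 × O: no H
  Total hydrogens = 17.
Molecular formula: C17H17ClO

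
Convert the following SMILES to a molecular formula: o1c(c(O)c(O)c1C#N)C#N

Heavy atoms from the SMILES: 6 C, 2 N, 3 O.
Implicit hydrogens by atom environment:
  4 × C (aromatic): no H
  2 × C: no H
  2 × N: no H
  2 × O: 1 H each → 2
  1 × O (aromatic): no H
  Total hydrogens = 2.
Molecular formula: C6H2N2O3

C6H2N2O3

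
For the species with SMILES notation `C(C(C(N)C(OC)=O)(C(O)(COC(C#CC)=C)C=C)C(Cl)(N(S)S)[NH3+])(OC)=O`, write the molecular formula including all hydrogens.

C16H25ClN3O6S2+

Heavy atoms from the SMILES: 16 C, 1 Cl, 3 N, 6 O, 2 S.
Implicit hydrogens by atom environment:
  8 × C: no H
  5 × O: no H
  3 × C: 3 H each → 9
  3 × C: 2 H each → 6
  2 × C: 1 H each → 2
  2 × S: 1 H each → 2
  1 × Cl: no H
  1 × N (charge +1): 3 H
  1 × N: 2 H
  1 × N: no H
  1 × O: 1 H
  Total hydrogens = 25.
Net charge +1.
Molecular formula: C16H25ClN3O6S2+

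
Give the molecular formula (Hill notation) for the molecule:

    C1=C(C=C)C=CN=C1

C7H7N

Heavy atoms from the SMILES: 7 C, 1 N.
Implicit hydrogens by atom environment:
  4 × C (aromatic): 1 H each → 4
  1 × C: 2 H
  1 × C: 1 H
  1 × C (aromatic): no H
  1 × N (aromatic): no H
  Total hydrogens = 7.
Molecular formula: C7H7N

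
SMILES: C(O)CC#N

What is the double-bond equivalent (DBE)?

2

Molecular formula from the SMILES: C3H5NO.
DoU = (2C + 2 + N − H − X)/2 = (2·3 + 2 + 1 − 5 − 0)/2 = 4/2 = 2.
(Structurally: 0 ring(s) + 2 π bond(s) = 2.)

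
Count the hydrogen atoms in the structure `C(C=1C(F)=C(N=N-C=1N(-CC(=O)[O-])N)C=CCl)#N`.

Hydrogens are implicit in SMILES; fill each atom to its normal valence:
  4 × C (aromatic): no H
  2 × C: 1 H each → 2
  2 × C: no H
  2 × N (aromatic): no H
  2 × N: no H
  1 × C: 2 H
  1 × Cl: no H
  1 × F: no H
  1 × N: 2 H
  1 × O: no H
  1 × O (charge -1): no H
  Total hydrogens = 6.

6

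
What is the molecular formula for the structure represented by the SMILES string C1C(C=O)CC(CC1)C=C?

C9H14O

Heavy atoms from the SMILES: 9 C, 1 O.
Implicit hydrogens by atom environment:
  5 × C: 2 H each → 10
  4 × C: 1 H each → 4
  1 × O: no H
  Total hydrogens = 14.
Molecular formula: C9H14O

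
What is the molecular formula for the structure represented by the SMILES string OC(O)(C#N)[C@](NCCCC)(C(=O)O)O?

C8H14N2O5

Heavy atoms from the SMILES: 8 C, 2 N, 5 O.
Implicit hydrogens by atom environment:
  4 × C: no H
  4 × O: 1 H each → 4
  3 × C: 2 H each → 6
  1 × C: 3 H
  1 × N: 1 H
  1 × N: no H
  1 × O: no H
  Total hydrogens = 14.
Molecular formula: C8H14N2O5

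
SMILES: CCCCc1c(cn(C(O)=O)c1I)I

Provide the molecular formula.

C9H11I2NO2

Heavy atoms from the SMILES: 9 C, 2 I, 1 N, 2 O.
Implicit hydrogens by atom environment:
  3 × C: 2 H each → 6
  3 × C (aromatic): no H
  2 × I: no H
  1 × C: 3 H
  1 × C (aromatic): 1 H
  1 × C: no H
  1 × N (aromatic): no H
  1 × O: 1 H
  1 × O: no H
  Total hydrogens = 11.
Molecular formula: C9H11I2NO2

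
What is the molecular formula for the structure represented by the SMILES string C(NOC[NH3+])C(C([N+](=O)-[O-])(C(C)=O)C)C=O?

C8H16N3O5+

Heavy atoms from the SMILES: 8 C, 3 N, 5 O.
Implicit hydrogens by atom environment:
  4 × O: no H
  2 × C: 3 H each → 6
  2 × C: 2 H each → 4
  2 × C: 1 H each → 2
  2 × C: no H
  1 × N (charge +1): 3 H
  1 × N: 1 H
  1 × N (charge +1): no H
  1 × O (charge -1): no H
  Total hydrogens = 16.
Net charge +1.
Molecular formula: C8H16N3O5+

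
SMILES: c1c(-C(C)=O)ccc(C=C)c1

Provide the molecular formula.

Heavy atoms from the SMILES: 10 C, 1 O.
Implicit hydrogens by atom environment:
  4 × C (aromatic): 1 H each → 4
  2 × C (aromatic): no H
  1 × C: 3 H
  1 × C: 2 H
  1 × C: 1 H
  1 × C: no H
  1 × O: no H
  Total hydrogens = 10.
Molecular formula: C10H10O

C10H10O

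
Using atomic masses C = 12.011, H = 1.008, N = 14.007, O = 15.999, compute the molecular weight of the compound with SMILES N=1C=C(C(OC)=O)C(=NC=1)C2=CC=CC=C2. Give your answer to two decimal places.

Molecular formula: C12H10N2O2.
M = 12×12.011 + 10×1.008 + 2×14.007 + 2×15.999 = 214.22 g/mol.

214.22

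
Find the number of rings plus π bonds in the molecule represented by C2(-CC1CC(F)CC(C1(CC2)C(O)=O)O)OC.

3

Molecular formula from the SMILES: C12H19FO4.
DoU = (2C + 2 + N − H − X)/2 = (2·12 + 2 + 0 − 19 − 1)/2 = 6/2 = 3.
(Structurally: 2 ring(s) + 1 π bond(s) = 3.)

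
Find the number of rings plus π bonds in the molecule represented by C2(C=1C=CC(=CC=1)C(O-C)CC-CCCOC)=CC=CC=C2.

Molecular formula from the SMILES: C20H26O2.
DoU = (2C + 2 + N − H − X)/2 = (2·20 + 2 + 0 − 26 − 0)/2 = 16/2 = 8.
(Structurally: 2 ring(s) + 6 π bond(s) = 8.)

8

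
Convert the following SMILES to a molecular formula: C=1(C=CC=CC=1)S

Heavy atoms from the SMILES: 6 C, 1 S.
Implicit hydrogens by atom environment:
  5 × C (aromatic): 1 H each → 5
  1 × C (aromatic): no H
  1 × S: 1 H
  Total hydrogens = 6.
Molecular formula: C6H6S

C6H6S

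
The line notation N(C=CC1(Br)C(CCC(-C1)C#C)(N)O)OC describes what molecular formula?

Heavy atoms from the SMILES: 1 Br, 11 C, 2 N, 2 O.
Implicit hydrogens by atom environment:
  4 × C: 1 H each → 4
  3 × C: 2 H each → 6
  3 × C: no H
  1 × Br: no H
  1 × C: 3 H
  1 × N: 2 H
  1 × N: 1 H
  1 × O: 1 H
  1 × O: no H
  Total hydrogens = 17.
Molecular formula: C11H17BrN2O2

C11H17BrN2O2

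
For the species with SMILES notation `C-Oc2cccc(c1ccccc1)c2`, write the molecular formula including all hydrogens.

Heavy atoms from the SMILES: 13 C, 1 O.
Implicit hydrogens by atom environment:
  9 × C (aromatic): 1 H each → 9
  3 × C (aromatic): no H
  1 × C: 3 H
  1 × O: no H
  Total hydrogens = 12.
Molecular formula: C13H12O

C13H12O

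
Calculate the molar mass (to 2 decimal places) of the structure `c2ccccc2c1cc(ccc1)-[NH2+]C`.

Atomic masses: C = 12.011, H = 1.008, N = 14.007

Molecular formula: C13H14N+.
M = 13×12.011 + 14×1.008 + 1×14.007 = 184.26 g/mol.

184.26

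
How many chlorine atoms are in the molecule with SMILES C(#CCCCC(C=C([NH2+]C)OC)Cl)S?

The symbol for chlorine appears 1 time in the SMILES.

1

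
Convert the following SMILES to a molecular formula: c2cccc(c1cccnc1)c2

Heavy atoms from the SMILES: 11 C, 1 N.
Implicit hydrogens by atom environment:
  9 × C (aromatic): 1 H each → 9
  2 × C (aromatic): no H
  1 × N (aromatic): no H
  Total hydrogens = 9.
Molecular formula: C11H9N

C11H9N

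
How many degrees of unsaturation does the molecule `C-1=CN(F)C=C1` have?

3

Molecular formula from the SMILES: C4H4FN.
DoU = (2C + 2 + N − H − X)/2 = (2·4 + 2 + 1 − 4 − 1)/2 = 6/2 = 3.
(Structurally: 1 ring(s) + 2 π bond(s) = 3.)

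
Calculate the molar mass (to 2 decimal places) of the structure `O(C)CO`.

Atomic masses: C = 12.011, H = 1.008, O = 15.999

62.07

Molecular formula: C2H6O2.
M = 2×12.011 + 6×1.008 + 2×15.999 = 62.07 g/mol.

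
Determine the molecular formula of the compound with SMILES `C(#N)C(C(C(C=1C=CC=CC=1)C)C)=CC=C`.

Heavy atoms from the SMILES: 15 C, 1 N.
Implicit hydrogens by atom environment:
  5 × C (aromatic): 1 H each → 5
  4 × C: 1 H each → 4
  2 × C: 3 H each → 6
  2 × C: no H
  1 × C: 2 H
  1 × C (aromatic): no H
  1 × N: no H
  Total hydrogens = 17.
Molecular formula: C15H17N

C15H17N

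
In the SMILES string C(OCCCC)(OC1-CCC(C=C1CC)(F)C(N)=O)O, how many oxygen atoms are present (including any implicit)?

The symbol for oxygen appears 4 times in the SMILES.

4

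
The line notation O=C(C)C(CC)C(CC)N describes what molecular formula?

Heavy atoms from the SMILES: 8 C, 1 N, 1 O.
Implicit hydrogens by atom environment:
  3 × C: 3 H each → 9
  2 × C: 2 H each → 4
  2 × C: 1 H each → 2
  1 × C: no H
  1 × N: 2 H
  1 × O: no H
  Total hydrogens = 17.
Molecular formula: C8H17NO

C8H17NO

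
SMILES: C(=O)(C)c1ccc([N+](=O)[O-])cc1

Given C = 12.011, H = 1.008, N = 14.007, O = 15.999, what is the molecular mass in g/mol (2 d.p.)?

165.15

Molecular formula: C8H7NO3.
M = 8×12.011 + 7×1.008 + 1×14.007 + 3×15.999 = 165.15 g/mol.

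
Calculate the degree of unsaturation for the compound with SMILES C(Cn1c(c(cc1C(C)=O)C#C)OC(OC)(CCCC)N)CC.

Molecular formula from the SMILES: C18H28N2O3.
DoU = (2C + 2 + N − H − X)/2 = (2·18 + 2 + 2 − 28 − 0)/2 = 12/2 = 6.
(Structurally: 1 ring(s) + 5 π bond(s) = 6.)

6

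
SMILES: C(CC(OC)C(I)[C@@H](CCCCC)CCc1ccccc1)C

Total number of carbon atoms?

The symbol for carbon appears 20 times in the SMILES. Lowercase c denotes aromatic carbon and counts toward C.

20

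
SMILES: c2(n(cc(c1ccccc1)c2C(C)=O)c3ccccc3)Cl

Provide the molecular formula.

Heavy atoms from the SMILES: 18 C, 1 Cl, 1 N, 1 O.
Implicit hydrogens by atom environment:
  11 × C (aromatic): 1 H each → 11
  5 × C (aromatic): no H
  1 × C: 3 H
  1 × C: no H
  1 × Cl: no H
  1 × N (aromatic): no H
  1 × O: no H
  Total hydrogens = 14.
Molecular formula: C18H14ClNO

C18H14ClNO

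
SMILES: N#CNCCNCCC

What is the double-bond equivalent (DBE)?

2

Molecular formula from the SMILES: C6H13N3.
DoU = (2C + 2 + N − H − X)/2 = (2·6 + 2 + 3 − 13 − 0)/2 = 4/2 = 2.
(Structurally: 0 ring(s) + 2 π bond(s) = 2.)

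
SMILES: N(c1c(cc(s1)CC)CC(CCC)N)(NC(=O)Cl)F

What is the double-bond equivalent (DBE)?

4

Molecular formula from the SMILES: C12H19ClFN3OS.
DoU = (2C + 2 + N − H − X)/2 = (2·12 + 2 + 3 − 19 − 2)/2 = 8/2 = 4.
(Structurally: 1 ring(s) + 3 π bond(s) = 4.)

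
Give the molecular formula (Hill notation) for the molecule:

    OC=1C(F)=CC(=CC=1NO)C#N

Heavy atoms from the SMILES: 7 C, 1 F, 2 N, 2 O.
Implicit hydrogens by atom environment:
  4 × C (aromatic): no H
  2 × C (aromatic): 1 H each → 2
  2 × O: 1 H each → 2
  1 × C: no H
  1 × F: no H
  1 × N: 1 H
  1 × N: no H
  Total hydrogens = 5.
Molecular formula: C7H5FN2O2

C7H5FN2O2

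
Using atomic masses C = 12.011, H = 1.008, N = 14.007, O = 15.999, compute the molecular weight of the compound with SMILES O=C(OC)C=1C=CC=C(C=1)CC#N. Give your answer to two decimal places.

175.19

Molecular formula: C10H9NO2.
M = 10×12.011 + 9×1.008 + 1×14.007 + 2×15.999 = 175.19 g/mol.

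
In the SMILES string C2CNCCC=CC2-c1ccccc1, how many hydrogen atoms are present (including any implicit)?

17

Hydrogens are implicit in SMILES; fill each atom to its normal valence:
  5 × C (aromatic): 1 H each → 5
  4 × C: 2 H each → 8
  3 × C: 1 H each → 3
  1 × C (aromatic): no H
  1 × N: 1 H
  Total hydrogens = 17.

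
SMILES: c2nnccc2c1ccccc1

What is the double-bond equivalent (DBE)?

Molecular formula from the SMILES: C10H8N2.
DoU = (2C + 2 + N − H − X)/2 = (2·10 + 2 + 2 − 8 − 0)/2 = 16/2 = 8.
(Structurally: 2 ring(s) + 6 π bond(s) = 8.)

8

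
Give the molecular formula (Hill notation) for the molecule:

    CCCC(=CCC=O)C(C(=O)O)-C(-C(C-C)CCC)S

Heavy atoms from the SMILES: 16 C, 3 O, 1 S.
Implicit hydrogens by atom environment:
  6 × C: 2 H each → 12
  5 × C: 1 H each → 5
  3 × C: 3 H each → 9
  2 × C: no H
  2 × O: no H
  1 × O: 1 H
  1 × S: 1 H
  Total hydrogens = 28.
Molecular formula: C16H28O3S

C16H28O3S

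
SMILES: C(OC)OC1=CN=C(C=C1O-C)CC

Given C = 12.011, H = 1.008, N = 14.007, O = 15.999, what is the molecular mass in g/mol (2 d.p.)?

Molecular formula: C10H15NO3.
M = 10×12.011 + 15×1.008 + 1×14.007 + 3×15.999 = 197.23 g/mol.

197.23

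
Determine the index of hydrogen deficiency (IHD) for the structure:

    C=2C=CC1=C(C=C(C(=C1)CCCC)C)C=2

7

Molecular formula from the SMILES: C15H18.
DoU = (2C + 2 + N − H − X)/2 = (2·15 + 2 + 0 − 18 − 0)/2 = 14/2 = 7.
(Structurally: 2 ring(s) + 5 π bond(s) = 7.)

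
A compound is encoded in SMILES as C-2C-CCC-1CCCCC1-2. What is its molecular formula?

C10H18

Heavy atoms from the SMILES: 10 C.
Implicit hydrogens by atom environment:
  8 × C: 2 H each → 16
  2 × C: 1 H each → 2
  Total hydrogens = 18.
Molecular formula: C10H18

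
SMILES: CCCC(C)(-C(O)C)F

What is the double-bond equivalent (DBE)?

Molecular formula from the SMILES: C7H15FO.
DoU = (2C + 2 + N − H − X)/2 = (2·7 + 2 + 0 − 15 − 1)/2 = 0/2 = 0.
(Structurally: 0 ring(s) + 0 π bond(s) = 0.)

0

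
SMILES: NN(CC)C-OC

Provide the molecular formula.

Heavy atoms from the SMILES: 4 C, 2 N, 1 O.
Implicit hydrogens by atom environment:
  2 × C: 3 H each → 6
  2 × C: 2 H each → 4
  1 × N: 2 H
  1 × N: no H
  1 × O: no H
  Total hydrogens = 12.
Molecular formula: C4H12N2O

C4H12N2O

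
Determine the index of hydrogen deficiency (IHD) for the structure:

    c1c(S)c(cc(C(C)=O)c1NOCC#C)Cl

7

Molecular formula from the SMILES: C11H10ClNO2S.
DoU = (2C + 2 + N − H − X)/2 = (2·11 + 2 + 1 − 10 − 1)/2 = 14/2 = 7.
(Structurally: 1 ring(s) + 6 π bond(s) = 7.)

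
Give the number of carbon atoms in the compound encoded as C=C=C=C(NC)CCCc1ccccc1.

The symbol for carbon appears 14 times in the SMILES. Lowercase c denotes aromatic carbon and counts toward C.

14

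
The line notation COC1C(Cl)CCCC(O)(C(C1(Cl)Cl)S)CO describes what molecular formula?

Heavy atoms from the SMILES: 10 C, 3 Cl, 3 O, 1 S.
Implicit hydrogens by atom environment:
  4 × C: 2 H each → 8
  3 × C: 1 H each → 3
  3 × Cl: no H
  2 × C: no H
  2 × O: 1 H each → 2
  1 × C: 3 H
  1 × O: no H
  1 × S: 1 H
  Total hydrogens = 17.
Molecular formula: C10H17Cl3O3S

C10H17Cl3O3S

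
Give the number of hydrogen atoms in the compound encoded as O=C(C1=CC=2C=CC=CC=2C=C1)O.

8

Hydrogens are implicit in SMILES; fill each atom to its normal valence:
  7 × C (aromatic): 1 H each → 7
  3 × C (aromatic): no H
  1 × C: no H
  1 × O: 1 H
  1 × O: no H
  Total hydrogens = 8.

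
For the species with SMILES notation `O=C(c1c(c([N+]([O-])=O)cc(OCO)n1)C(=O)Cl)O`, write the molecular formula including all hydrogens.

C8H5ClN2O7

Heavy atoms from the SMILES: 8 C, 1 Cl, 2 N, 7 O.
Implicit hydrogens by atom environment:
  4 × C (aromatic): no H
  4 × O: no H
  2 × C: no H
  2 × O: 1 H each → 2
  1 × C: 2 H
  1 × C (aromatic): 1 H
  1 × Cl: no H
  1 × N (aromatic): no H
  1 × N (charge +1): no H
  1 × O (charge -1): no H
  Total hydrogens = 5.
Molecular formula: C8H5ClN2O7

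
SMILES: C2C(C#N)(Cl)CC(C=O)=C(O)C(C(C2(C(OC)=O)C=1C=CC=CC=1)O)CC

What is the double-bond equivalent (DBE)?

Molecular formula from the SMILES: C20H22ClNO5.
DoU = (2C + 2 + N − H − X)/2 = (2·20 + 2 + 1 − 22 − 1)/2 = 20/2 = 10.
(Structurally: 2 ring(s) + 8 π bond(s) = 10.)

10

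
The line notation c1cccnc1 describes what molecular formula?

Heavy atoms from the SMILES: 5 C, 1 N.
Implicit hydrogens by atom environment:
  5 × C (aromatic): 1 H each → 5
  1 × N (aromatic): no H
  Total hydrogens = 5.
Molecular formula: C5H5N

C5H5N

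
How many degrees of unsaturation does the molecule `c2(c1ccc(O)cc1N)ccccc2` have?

8

Molecular formula from the SMILES: C12H11NO.
DoU = (2C + 2 + N − H − X)/2 = (2·12 + 2 + 1 − 11 − 0)/2 = 16/2 = 8.
(Structurally: 2 ring(s) + 6 π bond(s) = 8.)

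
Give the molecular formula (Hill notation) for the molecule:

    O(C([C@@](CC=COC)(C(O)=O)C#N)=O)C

Heavy atoms from the SMILES: 9 C, 1 N, 5 O.
Implicit hydrogens by atom environment:
  4 × C: no H
  4 × O: no H
  2 × C: 3 H each → 6
  2 × C: 1 H each → 2
  1 × C: 2 H
  1 × N: no H
  1 × O: 1 H
  Total hydrogens = 11.
Molecular formula: C9H11NO5

C9H11NO5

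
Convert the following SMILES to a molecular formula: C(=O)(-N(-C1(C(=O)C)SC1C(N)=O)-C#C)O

Heavy atoms from the SMILES: 8 C, 2 N, 4 O, 1 S.
Implicit hydrogens by atom environment:
  5 × C: no H
  3 × O: no H
  2 × C: 1 H each → 2
  1 × C: 3 H
  1 × N: 2 H
  1 × N: no H
  1 × O: 1 H
  1 × S: no H
  Total hydrogens = 8.
Molecular formula: C8H8N2O4S

C8H8N2O4S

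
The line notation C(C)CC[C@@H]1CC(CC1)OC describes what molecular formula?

Heavy atoms from the SMILES: 10 C, 1 O.
Implicit hydrogens by atom environment:
  6 × C: 2 H each → 12
  2 × C: 3 H each → 6
  2 × C: 1 H each → 2
  1 × O: no H
  Total hydrogens = 20.
Molecular formula: C10H20O

C10H20O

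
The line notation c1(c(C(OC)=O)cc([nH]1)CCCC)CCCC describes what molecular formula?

C14H23NO2

Heavy atoms from the SMILES: 14 C, 1 N, 2 O.
Implicit hydrogens by atom environment:
  6 × C: 2 H each → 12
  3 × C: 3 H each → 9
  3 × C (aromatic): no H
  2 × O: no H
  1 × C (aromatic): 1 H
  1 × C: no H
  1 × N (aromatic): 1 H
  Total hydrogens = 23.
Molecular formula: C14H23NO2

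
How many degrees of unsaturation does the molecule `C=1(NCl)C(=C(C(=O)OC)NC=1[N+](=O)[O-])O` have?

Molecular formula from the SMILES: C6H6ClN3O5.
DoU = (2C + 2 + N − H − X)/2 = (2·6 + 2 + 3 − 6 − 1)/2 = 10/2 = 5.
(Structurally: 1 ring(s) + 4 π bond(s) = 5.)

5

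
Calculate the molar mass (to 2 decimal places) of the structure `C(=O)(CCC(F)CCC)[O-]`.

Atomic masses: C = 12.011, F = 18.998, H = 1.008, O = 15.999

Molecular formula: C7H12FO2-.
M = 7×12.011 + 1×18.998 + 12×1.008 + 2×15.999 = 147.17 g/mol.

147.17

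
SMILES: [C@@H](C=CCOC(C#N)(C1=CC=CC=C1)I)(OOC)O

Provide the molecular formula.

Heavy atoms from the SMILES: 13 C, 1 I, 1 N, 4 O.
Implicit hydrogens by atom environment:
  5 × C (aromatic): 1 H each → 5
  3 × C: 1 H each → 3
  3 × O: no H
  2 × C: no H
  1 × C: 3 H
  1 × C: 2 H
  1 × C (aromatic): no H
  1 × I: no H
  1 × N: no H
  1 × O: 1 H
  Total hydrogens = 14.
Molecular formula: C13H14INO4

C13H14INO4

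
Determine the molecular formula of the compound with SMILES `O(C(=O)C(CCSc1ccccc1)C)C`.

C12H16O2S

Heavy atoms from the SMILES: 12 C, 2 O, 1 S.
Implicit hydrogens by atom environment:
  5 × C (aromatic): 1 H each → 5
  2 × C: 3 H each → 6
  2 × C: 2 H each → 4
  2 × O: no H
  1 × C: 1 H
  1 × C (aromatic): no H
  1 × C: no H
  1 × S: no H
  Total hydrogens = 16.
Molecular formula: C12H16O2S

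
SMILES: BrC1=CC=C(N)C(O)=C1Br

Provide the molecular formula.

Heavy atoms from the SMILES: 2 Br, 6 C, 1 N, 1 O.
Implicit hydrogens by atom environment:
  4 × C (aromatic): no H
  2 × Br: no H
  2 × C (aromatic): 1 H each → 2
  1 × N: 2 H
  1 × O: 1 H
  Total hydrogens = 5.
Molecular formula: C6H5Br2NO

C6H5Br2NO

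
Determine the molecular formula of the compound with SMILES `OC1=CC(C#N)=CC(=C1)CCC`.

Heavy atoms from the SMILES: 10 C, 1 N, 1 O.
Implicit hydrogens by atom environment:
  3 × C (aromatic): 1 H each → 3
  3 × C (aromatic): no H
  2 × C: 2 H each → 4
  1 × C: 3 H
  1 × C: no H
  1 × N: no H
  1 × O: 1 H
  Total hydrogens = 11.
Molecular formula: C10H11NO

C10H11NO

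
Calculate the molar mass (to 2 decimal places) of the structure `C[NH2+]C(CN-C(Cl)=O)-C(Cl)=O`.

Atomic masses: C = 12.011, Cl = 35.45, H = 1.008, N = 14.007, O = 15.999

200.04

Molecular formula: C5H9Cl2N2O2+.
M = 5×12.011 + 2×35.45 + 9×1.008 + 2×14.007 + 2×15.999 = 200.04 g/mol.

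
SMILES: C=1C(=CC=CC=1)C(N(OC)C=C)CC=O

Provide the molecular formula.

C12H15NO2

Heavy atoms from the SMILES: 12 C, 1 N, 2 O.
Implicit hydrogens by atom environment:
  5 × C (aromatic): 1 H each → 5
  3 × C: 1 H each → 3
  2 × C: 2 H each → 4
  2 × O: no H
  1 × C: 3 H
  1 × C (aromatic): no H
  1 × N: no H
  Total hydrogens = 15.
Molecular formula: C12H15NO2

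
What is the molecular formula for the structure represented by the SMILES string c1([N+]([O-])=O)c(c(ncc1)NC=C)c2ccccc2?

C13H11N3O2

Heavy atoms from the SMILES: 13 C, 3 N, 2 O.
Implicit hydrogens by atom environment:
  7 × C (aromatic): 1 H each → 7
  4 × C (aromatic): no H
  1 × C: 2 H
  1 × C: 1 H
  1 × N: 1 H
  1 × N (aromatic): no H
  1 × N (charge +1): no H
  1 × O: no H
  1 × O (charge -1): no H
  Total hydrogens = 11.
Molecular formula: C13H11N3O2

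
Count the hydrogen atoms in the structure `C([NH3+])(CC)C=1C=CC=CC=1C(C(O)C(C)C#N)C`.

Hydrogens are implicit in SMILES; fill each atom to its normal valence:
  4 × C: 1 H each → 4
  4 × C (aromatic): 1 H each → 4
  3 × C: 3 H each → 9
  2 × C (aromatic): no H
  1 × C: 2 H
  1 × C: no H
  1 × N (charge +1): 3 H
  1 × N: no H
  1 × O: 1 H
  Total hydrogens = 23.

23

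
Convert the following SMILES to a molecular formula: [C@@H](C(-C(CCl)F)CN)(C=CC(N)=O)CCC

Heavy atoms from the SMILES: 11 C, 1 Cl, 1 F, 2 N, 1 O.
Implicit hydrogens by atom environment:
  5 × C: 1 H each → 5
  4 × C: 2 H each → 8
  2 × N: 2 H each → 4
  1 × C: 3 H
  1 × C: no H
  1 × Cl: no H
  1 × F: no H
  1 × O: no H
  Total hydrogens = 20.
Molecular formula: C11H20ClFN2O

C11H20ClFN2O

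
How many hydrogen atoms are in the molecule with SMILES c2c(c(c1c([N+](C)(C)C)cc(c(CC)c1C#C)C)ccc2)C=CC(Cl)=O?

25

Hydrogens are implicit in SMILES; fill each atom to its normal valence:
  7 × C (aromatic): no H
  5 × C: 3 H each → 15
  5 × C (aromatic): 1 H each → 5
  3 × C: 1 H each → 3
  2 × C: no H
  1 × C: 2 H
  1 × Cl: no H
  1 × N (charge +1): no H
  1 × O: no H
  Total hydrogens = 25.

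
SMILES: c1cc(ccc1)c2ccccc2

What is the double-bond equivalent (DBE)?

Molecular formula from the SMILES: C12H10.
DoU = (2C + 2 + N − H − X)/2 = (2·12 + 2 + 0 − 10 − 0)/2 = 16/2 = 8.
(Structurally: 2 ring(s) + 6 π bond(s) = 8.)

8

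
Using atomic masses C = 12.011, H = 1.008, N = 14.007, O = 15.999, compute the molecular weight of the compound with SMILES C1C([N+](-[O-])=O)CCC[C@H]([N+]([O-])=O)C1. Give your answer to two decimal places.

188.18

Molecular formula: C7H12N2O4.
M = 7×12.011 + 12×1.008 + 2×14.007 + 4×15.999 = 188.18 g/mol.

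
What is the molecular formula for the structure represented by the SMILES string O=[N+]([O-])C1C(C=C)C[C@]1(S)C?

C7H11NO2S

Heavy atoms from the SMILES: 7 C, 1 N, 2 O, 1 S.
Implicit hydrogens by atom environment:
  3 × C: 1 H each → 3
  2 × C: 2 H each → 4
  1 × C: 3 H
  1 × C: no H
  1 × N (charge +1): no H
  1 × O: no H
  1 × O (charge -1): no H
  1 × S: 1 H
  Total hydrogens = 11.
Molecular formula: C7H11NO2S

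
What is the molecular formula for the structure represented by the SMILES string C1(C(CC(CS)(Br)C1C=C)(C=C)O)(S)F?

C10H14BrFOS2

Heavy atoms from the SMILES: 1 Br, 10 C, 1 F, 1 O, 2 S.
Implicit hydrogens by atom environment:
  4 × C: 2 H each → 8
  3 × C: 1 H each → 3
  3 × C: no H
  2 × S: 1 H each → 2
  1 × Br: no H
  1 × F: no H
  1 × O: 1 H
  Total hydrogens = 14.
Molecular formula: C10H14BrFOS2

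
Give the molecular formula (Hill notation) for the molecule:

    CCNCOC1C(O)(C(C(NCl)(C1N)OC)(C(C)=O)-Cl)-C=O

Heavy atoms from the SMILES: 12 C, 2 Cl, 3 N, 5 O.
Implicit hydrogens by atom environment:
  4 × C: no H
  4 × O: no H
  3 × C: 3 H each → 9
  3 × C: 1 H each → 3
  2 × C: 2 H each → 4
  2 × Cl: no H
  2 × N: 1 H each → 2
  1 × N: 2 H
  1 × O: 1 H
  Total hydrogens = 21.
Molecular formula: C12H21Cl2N3O5

C12H21Cl2N3O5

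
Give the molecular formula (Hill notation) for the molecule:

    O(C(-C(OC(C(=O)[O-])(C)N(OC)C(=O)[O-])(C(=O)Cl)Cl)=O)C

Heavy atoms from the SMILES: 9 C, 2 Cl, 1 N, 9 O.
Implicit hydrogens by atom environment:
  7 × O: no H
  6 × C: no H
  3 × C: 3 H each → 9
  2 × Cl: no H
  2 × O (charge -1): no H
  1 × N: no H
  Total hydrogens = 9.
Net charge -2.
Molecular formula: [C9H9Cl2NO9]2-

[C9H9Cl2NO9]2-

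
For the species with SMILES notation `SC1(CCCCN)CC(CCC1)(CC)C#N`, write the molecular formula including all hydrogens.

C13H24N2S

Heavy atoms from the SMILES: 13 C, 2 N, 1 S.
Implicit hydrogens by atom environment:
  9 × C: 2 H each → 18
  3 × C: no H
  1 × C: 3 H
  1 × N: 2 H
  1 × N: no H
  1 × S: 1 H
  Total hydrogens = 24.
Molecular formula: C13H24N2S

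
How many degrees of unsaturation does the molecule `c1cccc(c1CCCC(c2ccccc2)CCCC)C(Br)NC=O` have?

Molecular formula from the SMILES: C22H28BrNO.
DoU = (2C + 2 + N − H − X)/2 = (2·22 + 2 + 1 − 28 − 1)/2 = 18/2 = 9.
(Structurally: 2 ring(s) + 7 π bond(s) = 9.)

9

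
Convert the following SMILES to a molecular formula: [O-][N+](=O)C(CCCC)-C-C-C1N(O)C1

Heavy atoms from the SMILES: 9 C, 2 N, 3 O.
Implicit hydrogens by atom environment:
  6 × C: 2 H each → 12
  2 × C: 1 H each → 2
  1 × C: 3 H
  1 × N: no H
  1 × N (charge +1): no H
  1 × O: 1 H
  1 × O: no H
  1 × O (charge -1): no H
  Total hydrogens = 18.
Molecular formula: C9H18N2O3

C9H18N2O3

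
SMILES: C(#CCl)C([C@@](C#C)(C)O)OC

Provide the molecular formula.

Heavy atoms from the SMILES: 8 C, 1 Cl, 2 O.
Implicit hydrogens by atom environment:
  4 × C: no H
  2 × C: 3 H each → 6
  2 × C: 1 H each → 2
  1 × Cl: no H
  1 × O: 1 H
  1 × O: no H
  Total hydrogens = 9.
Molecular formula: C8H9ClO2

C8H9ClO2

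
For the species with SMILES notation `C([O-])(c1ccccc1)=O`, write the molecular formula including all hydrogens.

Heavy atoms from the SMILES: 7 C, 2 O.
Implicit hydrogens by atom environment:
  5 × C (aromatic): 1 H each → 5
  1 × C (aromatic): no H
  1 × C: no H
  1 × O: no H
  1 × O (charge -1): no H
  Total hydrogens = 5.
Net charge -1.
Molecular formula: C7H5O2-

C7H5O2-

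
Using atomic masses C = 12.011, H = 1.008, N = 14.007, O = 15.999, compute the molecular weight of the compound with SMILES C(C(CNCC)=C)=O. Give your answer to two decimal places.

113.16

Molecular formula: C6H11NO.
M = 6×12.011 + 11×1.008 + 1×14.007 + 1×15.999 = 113.16 g/mol.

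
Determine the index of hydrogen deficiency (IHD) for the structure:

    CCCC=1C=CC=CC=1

4

Molecular formula from the SMILES: C9H12.
DoU = (2C + 2 + N − H − X)/2 = (2·9 + 2 + 0 − 12 − 0)/2 = 8/2 = 4.
(Structurally: 1 ring(s) + 3 π bond(s) = 4.)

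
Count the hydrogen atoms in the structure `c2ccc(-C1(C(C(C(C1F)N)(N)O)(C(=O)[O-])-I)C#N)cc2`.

12

Hydrogens are implicit in SMILES; fill each atom to its normal valence:
  5 × C (aromatic): 1 H each → 5
  5 × C: no H
  2 × C: 1 H each → 2
  2 × N: 2 H each → 4
  1 × C (aromatic): no H
  1 × F: no H
  1 × I: no H
  1 × N: no H
  1 × O: 1 H
  1 × O: no H
  1 × O (charge -1): no H
  Total hydrogens = 12.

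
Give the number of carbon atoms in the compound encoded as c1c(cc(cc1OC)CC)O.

The symbol for carbon appears 9 times in the SMILES. Lowercase c denotes aromatic carbon and counts toward C.

9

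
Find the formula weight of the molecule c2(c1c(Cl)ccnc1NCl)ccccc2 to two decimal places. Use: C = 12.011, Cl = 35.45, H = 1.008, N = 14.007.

Molecular formula: C11H8Cl2N2.
M = 11×12.011 + 2×35.45 + 8×1.008 + 2×14.007 = 239.10 g/mol.

239.10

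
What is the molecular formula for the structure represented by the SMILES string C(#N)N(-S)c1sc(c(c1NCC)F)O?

Heavy atoms from the SMILES: 7 C, 1 F, 3 N, 1 O, 2 S.
Implicit hydrogens by atom environment:
  4 × C (aromatic): no H
  2 × N: no H
  1 × C: 3 H
  1 × C: 2 H
  1 × C: no H
  1 × F: no H
  1 × N: 1 H
  1 × O: 1 H
  1 × S: 1 H
  1 × S (aromatic): no H
  Total hydrogens = 8.
Molecular formula: C7H8FN3OS2

C7H8FN3OS2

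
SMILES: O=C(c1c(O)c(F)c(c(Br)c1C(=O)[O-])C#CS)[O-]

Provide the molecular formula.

[C10H2BrFO5S]2-

Heavy atoms from the SMILES: 1 Br, 10 C, 1 F, 5 O, 1 S.
Implicit hydrogens by atom environment:
  6 × C (aromatic): no H
  4 × C: no H
  2 × O: no H
  2 × O (charge -1): no H
  1 × Br: no H
  1 × F: no H
  1 × O: 1 H
  1 × S: 1 H
  Total hydrogens = 2.
Net charge -2.
Molecular formula: [C10H2BrFO5S]2-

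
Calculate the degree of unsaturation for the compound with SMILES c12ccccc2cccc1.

7

Molecular formula from the SMILES: C10H8.
DoU = (2C + 2 + N − H − X)/2 = (2·10 + 2 + 0 − 8 − 0)/2 = 14/2 = 7.
(Structurally: 2 ring(s) + 5 π bond(s) = 7.)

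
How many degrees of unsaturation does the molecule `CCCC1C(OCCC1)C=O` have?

Molecular formula from the SMILES: C9H16O2.
DoU = (2C + 2 + N − H − X)/2 = (2·9 + 2 + 0 − 16 − 0)/2 = 4/2 = 2.
(Structurally: 1 ring(s) + 1 π bond(s) = 2.)

2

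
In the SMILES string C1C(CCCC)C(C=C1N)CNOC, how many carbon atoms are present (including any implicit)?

The symbol for carbon appears 11 times in the SMILES.

11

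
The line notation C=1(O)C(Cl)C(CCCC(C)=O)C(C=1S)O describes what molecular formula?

Heavy atoms from the SMILES: 10 C, 1 Cl, 3 O, 1 S.
Implicit hydrogens by atom environment:
  3 × C: 2 H each → 6
  3 × C: 1 H each → 3
  3 × C: no H
  2 × O: 1 H each → 2
  1 × C: 3 H
  1 × Cl: no H
  1 × O: no H
  1 × S: 1 H
  Total hydrogens = 15.
Molecular formula: C10H15ClO3S

C10H15ClO3S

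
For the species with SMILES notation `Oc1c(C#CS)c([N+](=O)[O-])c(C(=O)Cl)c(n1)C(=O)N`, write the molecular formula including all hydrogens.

C9H4ClN3O5S

Heavy atoms from the SMILES: 9 C, 1 Cl, 3 N, 5 O, 1 S.
Implicit hydrogens by atom environment:
  5 × C (aromatic): no H
  4 × C: no H
  3 × O: no H
  1 × Cl: no H
  1 × N: 2 H
  1 × N (aromatic): no H
  1 × N (charge +1): no H
  1 × O: 1 H
  1 × O (charge -1): no H
  1 × S: 1 H
  Total hydrogens = 4.
Molecular formula: C9H4ClN3O5S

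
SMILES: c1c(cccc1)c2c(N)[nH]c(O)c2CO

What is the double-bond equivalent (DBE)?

7

Molecular formula from the SMILES: C11H12N2O2.
DoU = (2C + 2 + N − H − X)/2 = (2·11 + 2 + 2 − 12 − 0)/2 = 14/2 = 7.
(Structurally: 2 ring(s) + 5 π bond(s) = 7.)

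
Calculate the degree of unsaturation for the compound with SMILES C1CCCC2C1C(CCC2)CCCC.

Molecular formula from the SMILES: C14H26.
DoU = (2C + 2 + N − H − X)/2 = (2·14 + 2 + 0 − 26 − 0)/2 = 4/2 = 2.
(Structurally: 2 ring(s) + 0 π bond(s) = 2.)

2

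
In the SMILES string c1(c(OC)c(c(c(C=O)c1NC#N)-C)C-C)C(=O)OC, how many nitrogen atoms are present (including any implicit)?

The symbol for nitrogen appears 2 times in the SMILES.

2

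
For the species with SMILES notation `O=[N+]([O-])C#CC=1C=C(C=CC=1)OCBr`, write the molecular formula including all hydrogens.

Heavy atoms from the SMILES: 1 Br, 9 C, 1 N, 3 O.
Implicit hydrogens by atom environment:
  4 × C (aromatic): 1 H each → 4
  2 × C (aromatic): no H
  2 × C: no H
  2 × O: no H
  1 × Br: no H
  1 × C: 2 H
  1 × N (charge +1): no H
  1 × O (charge -1): no H
  Total hydrogens = 6.
Molecular formula: C9H6BrNO3

C9H6BrNO3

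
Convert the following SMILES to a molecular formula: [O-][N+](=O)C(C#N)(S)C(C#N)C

C5H5N3O2S

Heavy atoms from the SMILES: 5 C, 3 N, 2 O, 1 S.
Implicit hydrogens by atom environment:
  3 × C: no H
  2 × N: no H
  1 × C: 3 H
  1 × C: 1 H
  1 × N (charge +1): no H
  1 × O: no H
  1 × O (charge -1): no H
  1 × S: 1 H
  Total hydrogens = 5.
Molecular formula: C5H5N3O2S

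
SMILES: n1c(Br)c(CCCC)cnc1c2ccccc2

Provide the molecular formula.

Heavy atoms from the SMILES: 1 Br, 14 C, 2 N.
Implicit hydrogens by atom environment:
  6 × C (aromatic): 1 H each → 6
  4 × C (aromatic): no H
  3 × C: 2 H each → 6
  2 × N (aromatic): no H
  1 × Br: no H
  1 × C: 3 H
  Total hydrogens = 15.
Molecular formula: C14H15BrN2

C14H15BrN2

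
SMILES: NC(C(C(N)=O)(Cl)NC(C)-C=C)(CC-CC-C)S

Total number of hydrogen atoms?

24

Hydrogens are implicit in SMILES; fill each atom to its normal valence:
  5 × C: 2 H each → 10
  3 × C: no H
  2 × C: 3 H each → 6
  2 × C: 1 H each → 2
  2 × N: 2 H each → 4
  1 × Cl: no H
  1 × N: 1 H
  1 × O: no H
  1 × S: 1 H
  Total hydrogens = 24.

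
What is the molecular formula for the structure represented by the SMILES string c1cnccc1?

Heavy atoms from the SMILES: 5 C, 1 N.
Implicit hydrogens by atom environment:
  5 × C (aromatic): 1 H each → 5
  1 × N (aromatic): no H
  Total hydrogens = 5.
Molecular formula: C5H5N

C5H5N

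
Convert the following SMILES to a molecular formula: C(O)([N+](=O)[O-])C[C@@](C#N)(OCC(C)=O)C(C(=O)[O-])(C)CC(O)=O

Heavy atoms from the SMILES: 12 C, 2 N, 9 O.
Implicit hydrogens by atom environment:
  6 × C: no H
  5 × O: no H
  3 × C: 2 H each → 6
  2 × C: 3 H each → 6
  2 × O: 1 H each → 2
  2 × O (charge -1): no H
  1 × C: 1 H
  1 × N (charge +1): no H
  1 × N: no H
  Total hydrogens = 15.
Net charge -1.
Molecular formula: C12H15N2O9-

C12H15N2O9-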